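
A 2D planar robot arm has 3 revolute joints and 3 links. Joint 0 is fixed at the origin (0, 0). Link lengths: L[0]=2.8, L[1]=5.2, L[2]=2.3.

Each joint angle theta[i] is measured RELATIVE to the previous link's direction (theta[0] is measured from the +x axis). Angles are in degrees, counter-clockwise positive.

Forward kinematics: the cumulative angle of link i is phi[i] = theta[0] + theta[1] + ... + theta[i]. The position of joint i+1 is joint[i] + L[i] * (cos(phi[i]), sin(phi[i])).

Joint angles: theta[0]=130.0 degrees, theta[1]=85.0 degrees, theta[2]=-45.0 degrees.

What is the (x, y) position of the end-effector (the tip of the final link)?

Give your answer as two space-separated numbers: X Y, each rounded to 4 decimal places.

joint[0] = (0.0000, 0.0000)  (base)
link 0: phi[0] = 130 = 130 deg
  cos(130 deg) = -0.6428, sin(130 deg) = 0.7660
  joint[1] = (0.0000, 0.0000) + 2.8 * (-0.6428, 0.7660) = (0.0000 + -1.7998, 0.0000 + 2.1449) = (-1.7998, 2.1449)
link 1: phi[1] = 130 + 85 = 215 deg
  cos(215 deg) = -0.8192, sin(215 deg) = -0.5736
  joint[2] = (-1.7998, 2.1449) + 5.2 * (-0.8192, -0.5736) = (-1.7998 + -4.2596, 2.1449 + -2.9826) = (-6.0594, -0.8377)
link 2: phi[2] = 130 + 85 + -45 = 170 deg
  cos(170 deg) = -0.9848, sin(170 deg) = 0.1736
  joint[3] = (-6.0594, -0.8377) + 2.3 * (-0.9848, 0.1736) = (-6.0594 + -2.2651, -0.8377 + 0.3994) = (-8.3245, -0.4383)
End effector: (-8.3245, -0.4383)

Answer: -8.3245 -0.4383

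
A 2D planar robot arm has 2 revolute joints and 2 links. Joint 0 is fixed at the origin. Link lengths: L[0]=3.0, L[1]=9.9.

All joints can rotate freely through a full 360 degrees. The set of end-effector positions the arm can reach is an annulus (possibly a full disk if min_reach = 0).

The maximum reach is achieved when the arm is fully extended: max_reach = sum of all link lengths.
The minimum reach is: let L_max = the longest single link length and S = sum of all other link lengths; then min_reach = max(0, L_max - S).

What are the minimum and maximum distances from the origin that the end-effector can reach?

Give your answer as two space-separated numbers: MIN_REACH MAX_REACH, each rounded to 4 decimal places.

Answer: 6.9000 12.9000

Derivation:
Link lengths: [3.0, 9.9]
max_reach = 3 + 9.9 = 12.9
L_max = max([3.0, 9.9]) = 9.9
S (sum of others) = 12.9 - 9.9 = 3
min_reach = max(0, 9.9 - 3) = max(0, 6.9) = 6.9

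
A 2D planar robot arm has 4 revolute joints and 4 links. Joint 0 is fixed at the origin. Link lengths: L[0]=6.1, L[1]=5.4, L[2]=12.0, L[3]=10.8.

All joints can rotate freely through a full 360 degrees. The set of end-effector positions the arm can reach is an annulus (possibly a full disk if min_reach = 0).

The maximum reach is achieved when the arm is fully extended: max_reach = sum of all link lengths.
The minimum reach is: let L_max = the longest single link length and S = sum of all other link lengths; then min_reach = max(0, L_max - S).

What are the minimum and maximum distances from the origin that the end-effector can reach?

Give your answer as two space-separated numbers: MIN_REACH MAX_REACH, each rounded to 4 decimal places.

Link lengths: [6.1, 5.4, 12.0, 10.8]
max_reach = 6.1 + 5.4 + 12 + 10.8 = 34.3
L_max = max([6.1, 5.4, 12.0, 10.8]) = 12
S (sum of others) = 34.3 - 12 = 22.3
min_reach = max(0, 12 - 22.3) = max(0, -10.3) = 0

Answer: 0.0000 34.3000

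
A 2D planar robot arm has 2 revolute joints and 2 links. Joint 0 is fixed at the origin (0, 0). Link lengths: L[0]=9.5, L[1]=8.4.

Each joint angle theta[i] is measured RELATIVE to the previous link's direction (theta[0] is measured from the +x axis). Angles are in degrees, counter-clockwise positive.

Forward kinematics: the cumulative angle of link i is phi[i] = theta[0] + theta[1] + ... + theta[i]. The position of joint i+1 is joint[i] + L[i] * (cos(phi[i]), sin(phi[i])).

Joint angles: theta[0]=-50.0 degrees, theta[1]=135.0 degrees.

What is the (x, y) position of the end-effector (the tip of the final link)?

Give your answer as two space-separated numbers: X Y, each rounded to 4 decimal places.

Answer: 6.8386 1.0906

Derivation:
joint[0] = (0.0000, 0.0000)  (base)
link 0: phi[0] = -50 = -50 deg
  cos(-50 deg) = 0.6428, sin(-50 deg) = -0.7660
  joint[1] = (0.0000, 0.0000) + 9.5 * (0.6428, -0.7660) = (0.0000 + 6.1065, 0.0000 + -7.2774) = (6.1065, -7.2774)
link 1: phi[1] = -50 + 135 = 85 deg
  cos(85 deg) = 0.0872, sin(85 deg) = 0.9962
  joint[2] = (6.1065, -7.2774) + 8.4 * (0.0872, 0.9962) = (6.1065 + 0.7321, -7.2774 + 8.3680) = (6.8386, 1.0906)
End effector: (6.8386, 1.0906)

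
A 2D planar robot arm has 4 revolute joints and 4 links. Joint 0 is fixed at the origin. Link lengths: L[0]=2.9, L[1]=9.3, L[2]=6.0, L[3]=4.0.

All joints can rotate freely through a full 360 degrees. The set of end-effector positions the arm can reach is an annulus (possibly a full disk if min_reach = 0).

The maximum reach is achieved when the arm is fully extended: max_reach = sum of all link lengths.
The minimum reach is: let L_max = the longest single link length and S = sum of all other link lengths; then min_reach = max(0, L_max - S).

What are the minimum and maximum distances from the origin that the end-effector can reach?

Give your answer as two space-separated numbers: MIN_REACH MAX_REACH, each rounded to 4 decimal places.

Answer: 0.0000 22.2000

Derivation:
Link lengths: [2.9, 9.3, 6.0, 4.0]
max_reach = 2.9 + 9.3 + 6 + 4 = 22.2
L_max = max([2.9, 9.3, 6.0, 4.0]) = 9.3
S (sum of others) = 22.2 - 9.3 = 12.9
min_reach = max(0, 9.3 - 12.9) = max(0, -3.6) = 0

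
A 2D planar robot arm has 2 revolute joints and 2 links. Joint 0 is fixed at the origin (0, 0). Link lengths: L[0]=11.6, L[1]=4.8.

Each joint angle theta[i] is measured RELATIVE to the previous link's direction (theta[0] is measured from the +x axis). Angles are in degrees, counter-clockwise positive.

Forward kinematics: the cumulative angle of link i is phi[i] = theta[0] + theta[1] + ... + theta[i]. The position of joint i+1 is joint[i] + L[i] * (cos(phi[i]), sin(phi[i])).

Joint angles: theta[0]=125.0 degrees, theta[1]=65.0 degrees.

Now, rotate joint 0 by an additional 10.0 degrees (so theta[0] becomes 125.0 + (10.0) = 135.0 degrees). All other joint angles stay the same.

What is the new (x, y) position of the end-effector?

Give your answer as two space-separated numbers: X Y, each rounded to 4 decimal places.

joint[0] = (0.0000, 0.0000)  (base)
link 0: phi[0] = 135 = 135 deg
  cos(135 deg) = -0.7071, sin(135 deg) = 0.7071
  joint[1] = (0.0000, 0.0000) + 11.6 * (-0.7071, 0.7071) = (0.0000 + -8.2024, 0.0000 + 8.2024) = (-8.2024, 8.2024)
link 1: phi[1] = 135 + 65 = 200 deg
  cos(200 deg) = -0.9397, sin(200 deg) = -0.3420
  joint[2] = (-8.2024, 8.2024) + 4.8 * (-0.9397, -0.3420) = (-8.2024 + -4.5105, 8.2024 + -1.6417) = (-12.7130, 6.5607)
End effector: (-12.7130, 6.5607)

Answer: -12.7130 6.5607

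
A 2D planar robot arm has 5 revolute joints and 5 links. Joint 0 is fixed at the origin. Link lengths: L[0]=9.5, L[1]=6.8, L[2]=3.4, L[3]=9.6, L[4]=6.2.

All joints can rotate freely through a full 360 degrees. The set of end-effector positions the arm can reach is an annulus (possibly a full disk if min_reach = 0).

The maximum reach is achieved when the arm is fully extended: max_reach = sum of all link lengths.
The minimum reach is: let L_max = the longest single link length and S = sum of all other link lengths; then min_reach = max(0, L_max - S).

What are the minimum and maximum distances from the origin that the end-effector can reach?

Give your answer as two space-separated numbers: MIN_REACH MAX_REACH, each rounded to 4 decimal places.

Link lengths: [9.5, 6.8, 3.4, 9.6, 6.2]
max_reach = 9.5 + 6.8 + 3.4 + 9.6 + 6.2 = 35.5
L_max = max([9.5, 6.8, 3.4, 9.6, 6.2]) = 9.6
S (sum of others) = 35.5 - 9.6 = 25.9
min_reach = max(0, 9.6 - 25.9) = max(0, -16.3) = 0

Answer: 0.0000 35.5000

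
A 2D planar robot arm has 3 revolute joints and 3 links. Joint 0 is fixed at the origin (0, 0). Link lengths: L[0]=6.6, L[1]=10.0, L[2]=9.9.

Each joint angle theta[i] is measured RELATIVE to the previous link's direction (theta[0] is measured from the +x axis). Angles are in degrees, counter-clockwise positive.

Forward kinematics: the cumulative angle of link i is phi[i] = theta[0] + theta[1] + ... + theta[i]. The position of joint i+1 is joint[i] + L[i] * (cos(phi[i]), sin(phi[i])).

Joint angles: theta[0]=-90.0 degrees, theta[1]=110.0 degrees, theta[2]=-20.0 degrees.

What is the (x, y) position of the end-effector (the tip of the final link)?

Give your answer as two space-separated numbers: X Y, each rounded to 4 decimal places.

joint[0] = (0.0000, 0.0000)  (base)
link 0: phi[0] = -90 = -90 deg
  cos(-90 deg) = 0.0000, sin(-90 deg) = -1.0000
  joint[1] = (0.0000, 0.0000) + 6.6 * (0.0000, -1.0000) = (0.0000 + 0.0000, 0.0000 + -6.6000) = (0.0000, -6.6000)
link 1: phi[1] = -90 + 110 = 20 deg
  cos(20 deg) = 0.9397, sin(20 deg) = 0.3420
  joint[2] = (0.0000, -6.6000) + 10 * (0.9397, 0.3420) = (0.0000 + 9.3969, -6.6000 + 3.4202) = (9.3969, -3.1798)
link 2: phi[2] = -90 + 110 + -20 = 0 deg
  cos(0 deg) = 1.0000, sin(0 deg) = 0.0000
  joint[3] = (9.3969, -3.1798) + 9.9 * (1.0000, 0.0000) = (9.3969 + 9.9000, -3.1798 + 0.0000) = (19.2969, -3.1798)
End effector: (19.2969, -3.1798)

Answer: 19.2969 -3.1798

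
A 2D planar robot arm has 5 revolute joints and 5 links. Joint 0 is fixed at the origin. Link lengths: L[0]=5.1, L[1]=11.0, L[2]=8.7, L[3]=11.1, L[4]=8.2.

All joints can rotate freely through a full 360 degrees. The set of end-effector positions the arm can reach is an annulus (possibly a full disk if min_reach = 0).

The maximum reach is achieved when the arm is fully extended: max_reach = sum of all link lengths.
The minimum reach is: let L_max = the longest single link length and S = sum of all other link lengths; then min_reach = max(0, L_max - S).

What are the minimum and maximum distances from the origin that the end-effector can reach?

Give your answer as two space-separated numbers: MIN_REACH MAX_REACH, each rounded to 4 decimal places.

Link lengths: [5.1, 11.0, 8.7, 11.1, 8.2]
max_reach = 5.1 + 11 + 8.7 + 11.1 + 8.2 = 44.1
L_max = max([5.1, 11.0, 8.7, 11.1, 8.2]) = 11.1
S (sum of others) = 44.1 - 11.1 = 33
min_reach = max(0, 11.1 - 33) = max(0, -21.9) = 0

Answer: 0.0000 44.1000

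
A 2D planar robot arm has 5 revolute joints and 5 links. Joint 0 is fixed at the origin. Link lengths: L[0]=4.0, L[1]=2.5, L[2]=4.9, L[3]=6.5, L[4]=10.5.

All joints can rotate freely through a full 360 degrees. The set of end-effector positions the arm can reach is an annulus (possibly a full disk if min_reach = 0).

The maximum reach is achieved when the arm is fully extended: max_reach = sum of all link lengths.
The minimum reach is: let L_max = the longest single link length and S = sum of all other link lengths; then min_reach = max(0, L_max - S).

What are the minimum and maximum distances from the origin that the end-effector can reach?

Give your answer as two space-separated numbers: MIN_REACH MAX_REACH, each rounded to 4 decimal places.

Answer: 0.0000 28.4000

Derivation:
Link lengths: [4.0, 2.5, 4.9, 6.5, 10.5]
max_reach = 4 + 2.5 + 4.9 + 6.5 + 10.5 = 28.4
L_max = max([4.0, 2.5, 4.9, 6.5, 10.5]) = 10.5
S (sum of others) = 28.4 - 10.5 = 17.9
min_reach = max(0, 10.5 - 17.9) = max(0, -7.4) = 0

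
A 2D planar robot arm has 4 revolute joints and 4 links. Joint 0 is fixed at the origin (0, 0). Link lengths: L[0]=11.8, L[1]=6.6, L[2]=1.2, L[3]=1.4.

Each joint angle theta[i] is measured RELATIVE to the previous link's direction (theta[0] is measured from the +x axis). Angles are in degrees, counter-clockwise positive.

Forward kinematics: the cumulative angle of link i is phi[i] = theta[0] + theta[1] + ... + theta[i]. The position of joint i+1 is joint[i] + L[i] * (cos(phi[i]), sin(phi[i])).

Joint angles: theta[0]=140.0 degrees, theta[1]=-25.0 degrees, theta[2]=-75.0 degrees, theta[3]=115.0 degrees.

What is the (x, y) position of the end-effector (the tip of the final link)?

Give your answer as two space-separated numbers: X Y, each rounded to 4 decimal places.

Answer: -12.1782 14.9295

Derivation:
joint[0] = (0.0000, 0.0000)  (base)
link 0: phi[0] = 140 = 140 deg
  cos(140 deg) = -0.7660, sin(140 deg) = 0.6428
  joint[1] = (0.0000, 0.0000) + 11.8 * (-0.7660, 0.6428) = (0.0000 + -9.0393, 0.0000 + 7.5849) = (-9.0393, 7.5849)
link 1: phi[1] = 140 + -25 = 115 deg
  cos(115 deg) = -0.4226, sin(115 deg) = 0.9063
  joint[2] = (-9.0393, 7.5849) + 6.6 * (-0.4226, 0.9063) = (-9.0393 + -2.7893, 7.5849 + 5.9816) = (-11.8286, 13.5665)
link 2: phi[2] = 140 + -25 + -75 = 40 deg
  cos(40 deg) = 0.7660, sin(40 deg) = 0.6428
  joint[3] = (-11.8286, 13.5665) + 1.2 * (0.7660, 0.6428) = (-11.8286 + 0.9193, 13.5665 + 0.7713) = (-10.9094, 14.3379)
link 3: phi[3] = 140 + -25 + -75 + 115 = 155 deg
  cos(155 deg) = -0.9063, sin(155 deg) = 0.4226
  joint[4] = (-10.9094, 14.3379) + 1.4 * (-0.9063, 0.4226) = (-10.9094 + -1.2688, 14.3379 + 0.5917) = (-12.1782, 14.9295)
End effector: (-12.1782, 14.9295)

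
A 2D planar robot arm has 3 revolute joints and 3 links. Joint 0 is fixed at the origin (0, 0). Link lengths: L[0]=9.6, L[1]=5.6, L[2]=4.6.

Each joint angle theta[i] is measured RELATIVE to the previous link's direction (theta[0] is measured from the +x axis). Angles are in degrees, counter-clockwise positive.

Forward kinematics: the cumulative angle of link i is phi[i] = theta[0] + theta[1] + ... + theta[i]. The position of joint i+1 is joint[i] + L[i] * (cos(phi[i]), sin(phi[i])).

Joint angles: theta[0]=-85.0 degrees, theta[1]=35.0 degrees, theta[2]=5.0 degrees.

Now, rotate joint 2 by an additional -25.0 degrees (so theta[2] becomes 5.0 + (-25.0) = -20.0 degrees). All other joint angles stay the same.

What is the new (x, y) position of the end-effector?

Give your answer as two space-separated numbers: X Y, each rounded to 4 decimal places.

Answer: 6.0096 -18.1759

Derivation:
joint[0] = (0.0000, 0.0000)  (base)
link 0: phi[0] = -85 = -85 deg
  cos(-85 deg) = 0.0872, sin(-85 deg) = -0.9962
  joint[1] = (0.0000, 0.0000) + 9.6 * (0.0872, -0.9962) = (0.0000 + 0.8367, 0.0000 + -9.5635) = (0.8367, -9.5635)
link 1: phi[1] = -85 + 35 = -50 deg
  cos(-50 deg) = 0.6428, sin(-50 deg) = -0.7660
  joint[2] = (0.8367, -9.5635) + 5.6 * (0.6428, -0.7660) = (0.8367 + 3.5996, -9.5635 + -4.2898) = (4.4363, -13.8533)
link 2: phi[2] = -85 + 35 + -20 = -70 deg
  cos(-70 deg) = 0.3420, sin(-70 deg) = -0.9397
  joint[3] = (4.4363, -13.8533) + 4.6 * (0.3420, -0.9397) = (4.4363 + 1.5733, -13.8533 + -4.3226) = (6.0096, -18.1759)
End effector: (6.0096, -18.1759)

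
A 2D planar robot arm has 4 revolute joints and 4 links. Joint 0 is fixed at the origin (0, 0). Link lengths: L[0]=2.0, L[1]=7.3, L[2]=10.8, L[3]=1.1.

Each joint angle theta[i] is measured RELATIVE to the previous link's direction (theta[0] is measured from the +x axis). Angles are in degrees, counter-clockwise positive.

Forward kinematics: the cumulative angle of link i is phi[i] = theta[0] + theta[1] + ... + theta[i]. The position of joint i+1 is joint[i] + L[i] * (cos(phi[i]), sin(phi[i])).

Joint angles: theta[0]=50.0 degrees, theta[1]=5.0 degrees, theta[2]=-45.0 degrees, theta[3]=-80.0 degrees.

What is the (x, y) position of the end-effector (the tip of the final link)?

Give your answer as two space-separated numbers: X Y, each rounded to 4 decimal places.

joint[0] = (0.0000, 0.0000)  (base)
link 0: phi[0] = 50 = 50 deg
  cos(50 deg) = 0.6428, sin(50 deg) = 0.7660
  joint[1] = (0.0000, 0.0000) + 2 * (0.6428, 0.7660) = (0.0000 + 1.2856, 0.0000 + 1.5321) = (1.2856, 1.5321)
link 1: phi[1] = 50 + 5 = 55 deg
  cos(55 deg) = 0.5736, sin(55 deg) = 0.8192
  joint[2] = (1.2856, 1.5321) + 7.3 * (0.5736, 0.8192) = (1.2856 + 4.1871, 1.5321 + 5.9798) = (5.4727, 7.5119)
link 2: phi[2] = 50 + 5 + -45 = 10 deg
  cos(10 deg) = 0.9848, sin(10 deg) = 0.1736
  joint[3] = (5.4727, 7.5119) + 10.8 * (0.9848, 0.1736) = (5.4727 + 10.6359, 7.5119 + 1.8754) = (16.1086, 9.3873)
link 3: phi[3] = 50 + 5 + -45 + -80 = -70 deg
  cos(-70 deg) = 0.3420, sin(-70 deg) = -0.9397
  joint[4] = (16.1086, 9.3873) + 1.1 * (0.3420, -0.9397) = (16.1086 + 0.3762, 9.3873 + -1.0337) = (16.4848, 8.3536)
End effector: (16.4848, 8.3536)

Answer: 16.4848 8.3536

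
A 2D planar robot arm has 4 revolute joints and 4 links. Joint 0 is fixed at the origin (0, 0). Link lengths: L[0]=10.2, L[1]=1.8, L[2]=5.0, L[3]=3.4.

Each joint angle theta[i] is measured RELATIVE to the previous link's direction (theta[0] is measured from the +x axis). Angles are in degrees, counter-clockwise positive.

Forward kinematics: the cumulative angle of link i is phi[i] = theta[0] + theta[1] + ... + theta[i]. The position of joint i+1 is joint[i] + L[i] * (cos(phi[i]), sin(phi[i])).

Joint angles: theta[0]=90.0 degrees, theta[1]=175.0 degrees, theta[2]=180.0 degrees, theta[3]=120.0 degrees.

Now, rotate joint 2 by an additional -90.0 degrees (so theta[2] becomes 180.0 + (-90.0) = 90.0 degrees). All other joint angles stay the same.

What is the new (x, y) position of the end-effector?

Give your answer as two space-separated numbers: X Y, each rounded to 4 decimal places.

Answer: 3.3872 11.0525

Derivation:
joint[0] = (0.0000, 0.0000)  (base)
link 0: phi[0] = 90 = 90 deg
  cos(90 deg) = 0.0000, sin(90 deg) = 1.0000
  joint[1] = (0.0000, 0.0000) + 10.2 * (0.0000, 1.0000) = (0.0000 + 0.0000, 0.0000 + 10.2000) = (0.0000, 10.2000)
link 1: phi[1] = 90 + 175 = 265 deg
  cos(265 deg) = -0.0872, sin(265 deg) = -0.9962
  joint[2] = (0.0000, 10.2000) + 1.8 * (-0.0872, -0.9962) = (0.0000 + -0.1569, 10.2000 + -1.7932) = (-0.1569, 8.4068)
link 2: phi[2] = 90 + 175 + 90 = 355 deg
  cos(355 deg) = 0.9962, sin(355 deg) = -0.0872
  joint[3] = (-0.1569, 8.4068) + 5 * (0.9962, -0.0872) = (-0.1569 + 4.9810, 8.4068 + -0.4358) = (4.8241, 7.9711)
link 3: phi[3] = 90 + 175 + 90 + 120 = 475 deg
  cos(475 deg) = -0.4226, sin(475 deg) = 0.9063
  joint[4] = (4.8241, 7.9711) + 3.4 * (-0.4226, 0.9063) = (4.8241 + -1.4369, 7.9711 + 3.0814) = (3.3872, 11.0525)
End effector: (3.3872, 11.0525)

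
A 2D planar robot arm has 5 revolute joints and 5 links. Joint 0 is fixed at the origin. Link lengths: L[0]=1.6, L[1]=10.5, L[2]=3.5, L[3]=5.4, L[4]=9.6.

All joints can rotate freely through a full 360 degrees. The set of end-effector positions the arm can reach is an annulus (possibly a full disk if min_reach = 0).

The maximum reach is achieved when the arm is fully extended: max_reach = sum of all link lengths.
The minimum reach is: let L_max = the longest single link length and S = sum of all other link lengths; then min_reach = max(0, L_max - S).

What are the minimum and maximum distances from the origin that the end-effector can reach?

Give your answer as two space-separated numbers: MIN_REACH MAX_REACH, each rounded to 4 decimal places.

Answer: 0.0000 30.6000

Derivation:
Link lengths: [1.6, 10.5, 3.5, 5.4, 9.6]
max_reach = 1.6 + 10.5 + 3.5 + 5.4 + 9.6 = 30.6
L_max = max([1.6, 10.5, 3.5, 5.4, 9.6]) = 10.5
S (sum of others) = 30.6 - 10.5 = 20.1
min_reach = max(0, 10.5 - 20.1) = max(0, -9.6) = 0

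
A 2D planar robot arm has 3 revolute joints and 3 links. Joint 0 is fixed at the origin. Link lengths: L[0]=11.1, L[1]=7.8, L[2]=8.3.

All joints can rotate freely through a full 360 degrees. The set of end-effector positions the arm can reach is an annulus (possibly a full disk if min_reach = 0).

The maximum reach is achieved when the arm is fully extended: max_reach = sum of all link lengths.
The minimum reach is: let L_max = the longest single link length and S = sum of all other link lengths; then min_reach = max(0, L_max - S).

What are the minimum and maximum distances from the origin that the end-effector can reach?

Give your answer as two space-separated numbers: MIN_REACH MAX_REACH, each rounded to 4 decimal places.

Link lengths: [11.1, 7.8, 8.3]
max_reach = 11.1 + 7.8 + 8.3 = 27.2
L_max = max([11.1, 7.8, 8.3]) = 11.1
S (sum of others) = 27.2 - 11.1 = 16.1
min_reach = max(0, 11.1 - 16.1) = max(0, -5) = 0

Answer: 0.0000 27.2000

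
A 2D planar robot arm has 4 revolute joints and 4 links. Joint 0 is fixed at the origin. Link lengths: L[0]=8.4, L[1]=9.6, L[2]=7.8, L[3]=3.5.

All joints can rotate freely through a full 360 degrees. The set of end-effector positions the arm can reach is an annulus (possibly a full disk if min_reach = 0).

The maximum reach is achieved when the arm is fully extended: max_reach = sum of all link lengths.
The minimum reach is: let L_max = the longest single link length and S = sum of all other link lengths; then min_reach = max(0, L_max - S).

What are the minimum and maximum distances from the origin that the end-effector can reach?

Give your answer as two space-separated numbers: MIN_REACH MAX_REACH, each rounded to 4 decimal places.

Link lengths: [8.4, 9.6, 7.8, 3.5]
max_reach = 8.4 + 9.6 + 7.8 + 3.5 = 29.3
L_max = max([8.4, 9.6, 7.8, 3.5]) = 9.6
S (sum of others) = 29.3 - 9.6 = 19.7
min_reach = max(0, 9.6 - 19.7) = max(0, -10.1) = 0

Answer: 0.0000 29.3000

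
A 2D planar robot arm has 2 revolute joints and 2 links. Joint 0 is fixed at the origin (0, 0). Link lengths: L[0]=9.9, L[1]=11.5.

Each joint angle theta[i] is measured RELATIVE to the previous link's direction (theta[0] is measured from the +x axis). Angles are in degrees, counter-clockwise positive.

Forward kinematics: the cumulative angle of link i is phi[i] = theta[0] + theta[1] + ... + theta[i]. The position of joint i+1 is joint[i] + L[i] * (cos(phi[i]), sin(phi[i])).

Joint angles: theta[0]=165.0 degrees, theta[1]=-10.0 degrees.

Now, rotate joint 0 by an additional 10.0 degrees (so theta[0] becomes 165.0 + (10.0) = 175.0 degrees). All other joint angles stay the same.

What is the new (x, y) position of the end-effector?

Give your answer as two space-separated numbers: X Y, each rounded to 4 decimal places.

joint[0] = (0.0000, 0.0000)  (base)
link 0: phi[0] = 175 = 175 deg
  cos(175 deg) = -0.9962, sin(175 deg) = 0.0872
  joint[1] = (0.0000, 0.0000) + 9.9 * (-0.9962, 0.0872) = (0.0000 + -9.8623, 0.0000 + 0.8628) = (-9.8623, 0.8628)
link 1: phi[1] = 175 + -10 = 165 deg
  cos(165 deg) = -0.9659, sin(165 deg) = 0.2588
  joint[2] = (-9.8623, 0.8628) + 11.5 * (-0.9659, 0.2588) = (-9.8623 + -11.1081, 0.8628 + 2.9764) = (-20.9705, 3.8393)
End effector: (-20.9705, 3.8393)

Answer: -20.9705 3.8393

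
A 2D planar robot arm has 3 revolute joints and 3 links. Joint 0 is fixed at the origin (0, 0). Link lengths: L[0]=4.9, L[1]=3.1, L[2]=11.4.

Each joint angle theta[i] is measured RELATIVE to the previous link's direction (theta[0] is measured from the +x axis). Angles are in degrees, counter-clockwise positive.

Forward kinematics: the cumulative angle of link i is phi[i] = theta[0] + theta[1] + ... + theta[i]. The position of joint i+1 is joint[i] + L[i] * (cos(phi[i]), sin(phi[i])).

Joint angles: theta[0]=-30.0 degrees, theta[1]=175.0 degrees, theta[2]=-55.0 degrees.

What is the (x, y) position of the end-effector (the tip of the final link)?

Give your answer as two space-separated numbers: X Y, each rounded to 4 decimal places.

joint[0] = (0.0000, 0.0000)  (base)
link 0: phi[0] = -30 = -30 deg
  cos(-30 deg) = 0.8660, sin(-30 deg) = -0.5000
  joint[1] = (0.0000, 0.0000) + 4.9 * (0.8660, -0.5000) = (0.0000 + 4.2435, 0.0000 + -2.4500) = (4.2435, -2.4500)
link 1: phi[1] = -30 + 175 = 145 deg
  cos(145 deg) = -0.8192, sin(145 deg) = 0.5736
  joint[2] = (4.2435, -2.4500) + 3.1 * (-0.8192, 0.5736) = (4.2435 + -2.5394, -2.4500 + 1.7781) = (1.7042, -0.6719)
link 2: phi[2] = -30 + 175 + -55 = 90 deg
  cos(90 deg) = 0.0000, sin(90 deg) = 1.0000
  joint[3] = (1.7042, -0.6719) + 11.4 * (0.0000, 1.0000) = (1.7042 + 0.0000, -0.6719 + 11.4000) = (1.7042, 10.7281)
End effector: (1.7042, 10.7281)

Answer: 1.7042 10.7281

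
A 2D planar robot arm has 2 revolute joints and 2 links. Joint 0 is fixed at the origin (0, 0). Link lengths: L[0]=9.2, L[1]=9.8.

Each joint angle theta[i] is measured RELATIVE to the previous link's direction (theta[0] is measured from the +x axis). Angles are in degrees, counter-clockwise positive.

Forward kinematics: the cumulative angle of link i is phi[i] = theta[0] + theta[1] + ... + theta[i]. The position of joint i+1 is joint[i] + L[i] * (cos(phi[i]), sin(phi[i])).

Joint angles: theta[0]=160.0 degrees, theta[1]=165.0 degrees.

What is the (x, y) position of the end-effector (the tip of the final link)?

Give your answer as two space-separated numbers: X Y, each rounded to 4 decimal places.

joint[0] = (0.0000, 0.0000)  (base)
link 0: phi[0] = 160 = 160 deg
  cos(160 deg) = -0.9397, sin(160 deg) = 0.3420
  joint[1] = (0.0000, 0.0000) + 9.2 * (-0.9397, 0.3420) = (0.0000 + -8.6452, 0.0000 + 3.1466) = (-8.6452, 3.1466)
link 1: phi[1] = 160 + 165 = 325 deg
  cos(325 deg) = 0.8192, sin(325 deg) = -0.5736
  joint[2] = (-8.6452, 3.1466) + 9.8 * (0.8192, -0.5736) = (-8.6452 + 8.0277, 3.1466 + -5.6210) = (-0.6175, -2.4745)
End effector: (-0.6175, -2.4745)

Answer: -0.6175 -2.4745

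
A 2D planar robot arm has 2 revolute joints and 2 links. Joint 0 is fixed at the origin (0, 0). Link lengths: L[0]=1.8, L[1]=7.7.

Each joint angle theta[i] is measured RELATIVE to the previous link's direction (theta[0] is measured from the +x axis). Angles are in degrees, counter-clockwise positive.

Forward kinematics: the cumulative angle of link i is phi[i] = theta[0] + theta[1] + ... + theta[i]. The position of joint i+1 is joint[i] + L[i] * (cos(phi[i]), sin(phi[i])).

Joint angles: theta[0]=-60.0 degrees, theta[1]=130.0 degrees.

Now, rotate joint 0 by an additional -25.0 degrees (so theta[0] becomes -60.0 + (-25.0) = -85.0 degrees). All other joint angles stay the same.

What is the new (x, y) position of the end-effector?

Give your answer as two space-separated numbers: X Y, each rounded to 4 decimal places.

joint[0] = (0.0000, 0.0000)  (base)
link 0: phi[0] = -85 = -85 deg
  cos(-85 deg) = 0.0872, sin(-85 deg) = -0.9962
  joint[1] = (0.0000, 0.0000) + 1.8 * (0.0872, -0.9962) = (0.0000 + 0.1569, 0.0000 + -1.7932) = (0.1569, -1.7932)
link 1: phi[1] = -85 + 130 = 45 deg
  cos(45 deg) = 0.7071, sin(45 deg) = 0.7071
  joint[2] = (0.1569, -1.7932) + 7.7 * (0.7071, 0.7071) = (0.1569 + 5.4447, -1.7932 + 5.4447) = (5.6016, 3.6516)
End effector: (5.6016, 3.6516)

Answer: 5.6016 3.6516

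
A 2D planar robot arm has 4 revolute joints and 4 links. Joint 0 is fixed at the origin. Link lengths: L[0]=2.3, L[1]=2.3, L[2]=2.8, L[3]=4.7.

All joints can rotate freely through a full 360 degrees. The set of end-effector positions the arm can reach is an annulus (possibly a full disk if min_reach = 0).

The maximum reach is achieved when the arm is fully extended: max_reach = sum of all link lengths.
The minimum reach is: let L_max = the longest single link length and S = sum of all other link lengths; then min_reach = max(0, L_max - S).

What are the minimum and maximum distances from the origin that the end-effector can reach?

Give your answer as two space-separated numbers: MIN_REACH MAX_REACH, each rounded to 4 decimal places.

Link lengths: [2.3, 2.3, 2.8, 4.7]
max_reach = 2.3 + 2.3 + 2.8 + 4.7 = 12.1
L_max = max([2.3, 2.3, 2.8, 4.7]) = 4.7
S (sum of others) = 12.1 - 4.7 = 7.4
min_reach = max(0, 4.7 - 7.4) = max(0, -2.7) = 0

Answer: 0.0000 12.1000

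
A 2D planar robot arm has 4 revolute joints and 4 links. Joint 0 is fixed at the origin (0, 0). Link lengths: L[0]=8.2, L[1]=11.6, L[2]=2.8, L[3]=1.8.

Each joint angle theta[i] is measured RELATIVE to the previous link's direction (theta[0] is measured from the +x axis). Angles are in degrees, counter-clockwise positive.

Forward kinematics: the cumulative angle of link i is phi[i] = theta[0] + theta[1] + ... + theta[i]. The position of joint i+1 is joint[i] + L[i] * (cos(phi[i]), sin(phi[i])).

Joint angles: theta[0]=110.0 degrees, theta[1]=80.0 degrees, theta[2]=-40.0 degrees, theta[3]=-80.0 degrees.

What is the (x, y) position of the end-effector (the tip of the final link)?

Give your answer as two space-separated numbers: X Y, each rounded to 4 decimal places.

joint[0] = (0.0000, 0.0000)  (base)
link 0: phi[0] = 110 = 110 deg
  cos(110 deg) = -0.3420, sin(110 deg) = 0.9397
  joint[1] = (0.0000, 0.0000) + 8.2 * (-0.3420, 0.9397) = (0.0000 + -2.8046, 0.0000 + 7.7055) = (-2.8046, 7.7055)
link 1: phi[1] = 110 + 80 = 190 deg
  cos(190 deg) = -0.9848, sin(190 deg) = -0.1736
  joint[2] = (-2.8046, 7.7055) + 11.6 * (-0.9848, -0.1736) = (-2.8046 + -11.4238, 7.7055 + -2.0143) = (-14.2283, 5.6912)
link 2: phi[2] = 110 + 80 + -40 = 150 deg
  cos(150 deg) = -0.8660, sin(150 deg) = 0.5000
  joint[3] = (-14.2283, 5.6912) + 2.8 * (-0.8660, 0.5000) = (-14.2283 + -2.4249, 5.6912 + 1.4000) = (-16.6532, 7.0912)
link 3: phi[3] = 110 + 80 + -40 + -80 = 70 deg
  cos(70 deg) = 0.3420, sin(70 deg) = 0.9397
  joint[4] = (-16.6532, 7.0912) + 1.8 * (0.3420, 0.9397) = (-16.6532 + 0.6156, 7.0912 + 1.6914) = (-16.0376, 8.7826)
End effector: (-16.0376, 8.7826)

Answer: -16.0376 8.7826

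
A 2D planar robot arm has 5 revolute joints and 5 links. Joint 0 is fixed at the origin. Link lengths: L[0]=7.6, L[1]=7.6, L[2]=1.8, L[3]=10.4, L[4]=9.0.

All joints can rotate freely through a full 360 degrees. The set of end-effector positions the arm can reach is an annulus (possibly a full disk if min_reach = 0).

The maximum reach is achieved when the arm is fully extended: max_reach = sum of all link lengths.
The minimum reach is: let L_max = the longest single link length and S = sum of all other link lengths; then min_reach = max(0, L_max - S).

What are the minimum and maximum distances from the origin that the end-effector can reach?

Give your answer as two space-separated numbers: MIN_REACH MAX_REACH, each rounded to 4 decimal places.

Link lengths: [7.6, 7.6, 1.8, 10.4, 9.0]
max_reach = 7.6 + 7.6 + 1.8 + 10.4 + 9 = 36.4
L_max = max([7.6, 7.6, 1.8, 10.4, 9.0]) = 10.4
S (sum of others) = 36.4 - 10.4 = 26
min_reach = max(0, 10.4 - 26) = max(0, -15.6) = 0

Answer: 0.0000 36.4000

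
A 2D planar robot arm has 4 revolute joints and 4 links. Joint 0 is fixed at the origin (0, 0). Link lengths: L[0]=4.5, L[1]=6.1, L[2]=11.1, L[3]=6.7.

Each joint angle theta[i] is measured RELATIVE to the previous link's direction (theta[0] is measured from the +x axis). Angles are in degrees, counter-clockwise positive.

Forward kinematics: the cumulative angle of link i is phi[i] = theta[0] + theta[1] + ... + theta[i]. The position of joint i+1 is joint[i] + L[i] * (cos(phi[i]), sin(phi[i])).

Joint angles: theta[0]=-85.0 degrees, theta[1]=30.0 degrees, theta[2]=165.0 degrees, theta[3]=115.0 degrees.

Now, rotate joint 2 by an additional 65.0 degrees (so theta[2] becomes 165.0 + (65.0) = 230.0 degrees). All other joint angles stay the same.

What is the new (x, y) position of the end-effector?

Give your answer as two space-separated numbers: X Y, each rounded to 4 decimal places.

Answer: -4.8752 -14.8082

Derivation:
joint[0] = (0.0000, 0.0000)  (base)
link 0: phi[0] = -85 = -85 deg
  cos(-85 deg) = 0.0872, sin(-85 deg) = -0.9962
  joint[1] = (0.0000, 0.0000) + 4.5 * (0.0872, -0.9962) = (0.0000 + 0.3922, 0.0000 + -4.4829) = (0.3922, -4.4829)
link 1: phi[1] = -85 + 30 = -55 deg
  cos(-55 deg) = 0.5736, sin(-55 deg) = -0.8192
  joint[2] = (0.3922, -4.4829) + 6.1 * (0.5736, -0.8192) = (0.3922 + 3.4988, -4.4829 + -4.9968) = (3.8910, -9.4797)
link 2: phi[2] = -85 + 30 + 230 = 175 deg
  cos(175 deg) = -0.9962, sin(175 deg) = 0.0872
  joint[3] = (3.8910, -9.4797) + 11.1 * (-0.9962, 0.0872) = (3.8910 + -11.0578, -9.4797 + 0.9674) = (-7.1667, -8.5123)
link 3: phi[3] = -85 + 30 + 230 + 115 = 290 deg
  cos(290 deg) = 0.3420, sin(290 deg) = -0.9397
  joint[4] = (-7.1667, -8.5123) + 6.7 * (0.3420, -0.9397) = (-7.1667 + 2.2915, -8.5123 + -6.2959) = (-4.8752, -14.8082)
End effector: (-4.8752, -14.8082)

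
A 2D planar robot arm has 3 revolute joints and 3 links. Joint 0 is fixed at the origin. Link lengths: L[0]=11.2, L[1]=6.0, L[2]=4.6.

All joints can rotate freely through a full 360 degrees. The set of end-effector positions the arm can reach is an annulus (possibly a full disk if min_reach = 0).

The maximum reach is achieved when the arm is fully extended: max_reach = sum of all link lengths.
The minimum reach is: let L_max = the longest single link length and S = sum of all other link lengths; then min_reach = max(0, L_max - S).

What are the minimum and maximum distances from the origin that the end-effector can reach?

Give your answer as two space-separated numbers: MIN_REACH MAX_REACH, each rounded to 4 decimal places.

Link lengths: [11.2, 6.0, 4.6]
max_reach = 11.2 + 6 + 4.6 = 21.8
L_max = max([11.2, 6.0, 4.6]) = 11.2
S (sum of others) = 21.8 - 11.2 = 10.6
min_reach = max(0, 11.2 - 10.6) = max(0, 0.6) = 0.6

Answer: 0.6000 21.8000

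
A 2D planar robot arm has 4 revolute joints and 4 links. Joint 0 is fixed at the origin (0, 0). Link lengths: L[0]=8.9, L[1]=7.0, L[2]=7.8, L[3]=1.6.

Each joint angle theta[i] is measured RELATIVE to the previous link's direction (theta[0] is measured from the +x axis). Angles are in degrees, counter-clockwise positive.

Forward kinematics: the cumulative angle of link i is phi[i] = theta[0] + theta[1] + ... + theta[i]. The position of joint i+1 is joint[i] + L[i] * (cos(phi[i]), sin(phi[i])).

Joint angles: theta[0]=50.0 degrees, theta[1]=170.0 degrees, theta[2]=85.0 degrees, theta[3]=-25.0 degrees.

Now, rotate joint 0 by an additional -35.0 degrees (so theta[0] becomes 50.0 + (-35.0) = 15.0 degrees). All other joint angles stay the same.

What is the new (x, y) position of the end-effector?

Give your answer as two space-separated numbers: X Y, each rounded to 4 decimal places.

Answer: 0.9472 -7.5567

Derivation:
joint[0] = (0.0000, 0.0000)  (base)
link 0: phi[0] = 15 = 15 deg
  cos(15 deg) = 0.9659, sin(15 deg) = 0.2588
  joint[1] = (0.0000, 0.0000) + 8.9 * (0.9659, 0.2588) = (0.0000 + 8.5967, 0.0000 + 2.3035) = (8.5967, 2.3035)
link 1: phi[1] = 15 + 170 = 185 deg
  cos(185 deg) = -0.9962, sin(185 deg) = -0.0872
  joint[2] = (8.5967, 2.3035) + 7 * (-0.9962, -0.0872) = (8.5967 + -6.9734, 2.3035 + -0.6101) = (1.6234, 1.6934)
link 2: phi[2] = 15 + 170 + 85 = 270 deg
  cos(270 deg) = -0.0000, sin(270 deg) = -1.0000
  joint[3] = (1.6234, 1.6934) + 7.8 * (-0.0000, -1.0000) = (1.6234 + -0.0000, 1.6934 + -7.8000) = (1.6234, -6.1066)
link 3: phi[3] = 15 + 170 + 85 + -25 = 245 deg
  cos(245 deg) = -0.4226, sin(245 deg) = -0.9063
  joint[4] = (1.6234, -6.1066) + 1.6 * (-0.4226, -0.9063) = (1.6234 + -0.6762, -6.1066 + -1.4501) = (0.9472, -7.5567)
End effector: (0.9472, -7.5567)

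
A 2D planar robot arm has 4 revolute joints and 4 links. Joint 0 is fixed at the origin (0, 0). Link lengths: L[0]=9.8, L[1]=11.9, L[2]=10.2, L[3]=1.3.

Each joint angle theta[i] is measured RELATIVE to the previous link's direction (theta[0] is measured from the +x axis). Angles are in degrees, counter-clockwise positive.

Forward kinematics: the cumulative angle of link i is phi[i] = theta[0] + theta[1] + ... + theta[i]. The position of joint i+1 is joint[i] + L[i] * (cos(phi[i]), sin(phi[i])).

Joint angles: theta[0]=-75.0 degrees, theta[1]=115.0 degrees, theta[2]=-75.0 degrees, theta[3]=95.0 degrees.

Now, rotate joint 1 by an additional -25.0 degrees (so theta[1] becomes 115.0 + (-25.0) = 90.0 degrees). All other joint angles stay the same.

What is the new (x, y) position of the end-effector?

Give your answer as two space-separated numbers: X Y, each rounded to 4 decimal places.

Answer: 20.1958 -14.4739

Derivation:
joint[0] = (0.0000, 0.0000)  (base)
link 0: phi[0] = -75 = -75 deg
  cos(-75 deg) = 0.2588, sin(-75 deg) = -0.9659
  joint[1] = (0.0000, 0.0000) + 9.8 * (0.2588, -0.9659) = (0.0000 + 2.5364, 0.0000 + -9.4661) = (2.5364, -9.4661)
link 1: phi[1] = -75 + 90 = 15 deg
  cos(15 deg) = 0.9659, sin(15 deg) = 0.2588
  joint[2] = (2.5364, -9.4661) + 11.9 * (0.9659, 0.2588) = (2.5364 + 11.4945, -9.4661 + 3.0799) = (14.0309, -6.3861)
link 2: phi[2] = -75 + 90 + -75 = -60 deg
  cos(-60 deg) = 0.5000, sin(-60 deg) = -0.8660
  joint[3] = (14.0309, -6.3861) + 10.2 * (0.5000, -0.8660) = (14.0309 + 5.1000, -6.3861 + -8.8335) = (19.1309, -15.2196)
link 3: phi[3] = -75 + 90 + -75 + 95 = 35 deg
  cos(35 deg) = 0.8192, sin(35 deg) = 0.5736
  joint[4] = (19.1309, -15.2196) + 1.3 * (0.8192, 0.5736) = (19.1309 + 1.0649, -15.2196 + 0.7456) = (20.1958, -14.4739)
End effector: (20.1958, -14.4739)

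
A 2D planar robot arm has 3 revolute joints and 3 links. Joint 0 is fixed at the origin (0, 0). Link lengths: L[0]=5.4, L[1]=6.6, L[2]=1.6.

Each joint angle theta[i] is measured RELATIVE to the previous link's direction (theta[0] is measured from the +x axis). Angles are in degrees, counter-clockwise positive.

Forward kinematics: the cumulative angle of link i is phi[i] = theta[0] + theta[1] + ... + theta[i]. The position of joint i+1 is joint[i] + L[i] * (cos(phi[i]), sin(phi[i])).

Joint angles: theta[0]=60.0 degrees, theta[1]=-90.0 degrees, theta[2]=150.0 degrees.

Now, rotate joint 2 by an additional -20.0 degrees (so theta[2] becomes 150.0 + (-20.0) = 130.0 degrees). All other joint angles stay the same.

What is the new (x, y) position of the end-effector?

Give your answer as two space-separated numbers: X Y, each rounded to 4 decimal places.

joint[0] = (0.0000, 0.0000)  (base)
link 0: phi[0] = 60 = 60 deg
  cos(60 deg) = 0.5000, sin(60 deg) = 0.8660
  joint[1] = (0.0000, 0.0000) + 5.4 * (0.5000, 0.8660) = (0.0000 + 2.7000, 0.0000 + 4.6765) = (2.7000, 4.6765)
link 1: phi[1] = 60 + -90 = -30 deg
  cos(-30 deg) = 0.8660, sin(-30 deg) = -0.5000
  joint[2] = (2.7000, 4.6765) + 6.6 * (0.8660, -0.5000) = (2.7000 + 5.7158, 4.6765 + -3.3000) = (8.4158, 1.3765)
link 2: phi[2] = 60 + -90 + 130 = 100 deg
  cos(100 deg) = -0.1736, sin(100 deg) = 0.9848
  joint[3] = (8.4158, 1.3765) + 1.6 * (-0.1736, 0.9848) = (8.4158 + -0.2778, 1.3765 + 1.5757) = (8.1379, 2.9522)
End effector: (8.1379, 2.9522)

Answer: 8.1379 2.9522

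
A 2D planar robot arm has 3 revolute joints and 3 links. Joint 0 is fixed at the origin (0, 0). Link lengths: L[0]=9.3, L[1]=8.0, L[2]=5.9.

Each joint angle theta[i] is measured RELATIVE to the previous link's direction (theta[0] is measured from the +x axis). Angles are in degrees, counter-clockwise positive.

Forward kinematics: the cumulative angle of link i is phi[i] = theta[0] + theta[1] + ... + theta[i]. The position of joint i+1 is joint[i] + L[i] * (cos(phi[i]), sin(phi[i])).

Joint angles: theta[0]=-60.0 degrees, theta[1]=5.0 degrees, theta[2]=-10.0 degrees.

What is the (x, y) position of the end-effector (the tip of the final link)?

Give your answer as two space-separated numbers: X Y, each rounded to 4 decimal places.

Answer: 11.7321 -19.9545

Derivation:
joint[0] = (0.0000, 0.0000)  (base)
link 0: phi[0] = -60 = -60 deg
  cos(-60 deg) = 0.5000, sin(-60 deg) = -0.8660
  joint[1] = (0.0000, 0.0000) + 9.3 * (0.5000, -0.8660) = (0.0000 + 4.6500, 0.0000 + -8.0540) = (4.6500, -8.0540)
link 1: phi[1] = -60 + 5 = -55 deg
  cos(-55 deg) = 0.5736, sin(-55 deg) = -0.8192
  joint[2] = (4.6500, -8.0540) + 8 * (0.5736, -0.8192) = (4.6500 + 4.5886, -8.0540 + -6.5532) = (9.2386, -14.6073)
link 2: phi[2] = -60 + 5 + -10 = -65 deg
  cos(-65 deg) = 0.4226, sin(-65 deg) = -0.9063
  joint[3] = (9.2386, -14.6073) + 5.9 * (0.4226, -0.9063) = (9.2386 + 2.4934, -14.6073 + -5.3472) = (11.7321, -19.9545)
End effector: (11.7321, -19.9545)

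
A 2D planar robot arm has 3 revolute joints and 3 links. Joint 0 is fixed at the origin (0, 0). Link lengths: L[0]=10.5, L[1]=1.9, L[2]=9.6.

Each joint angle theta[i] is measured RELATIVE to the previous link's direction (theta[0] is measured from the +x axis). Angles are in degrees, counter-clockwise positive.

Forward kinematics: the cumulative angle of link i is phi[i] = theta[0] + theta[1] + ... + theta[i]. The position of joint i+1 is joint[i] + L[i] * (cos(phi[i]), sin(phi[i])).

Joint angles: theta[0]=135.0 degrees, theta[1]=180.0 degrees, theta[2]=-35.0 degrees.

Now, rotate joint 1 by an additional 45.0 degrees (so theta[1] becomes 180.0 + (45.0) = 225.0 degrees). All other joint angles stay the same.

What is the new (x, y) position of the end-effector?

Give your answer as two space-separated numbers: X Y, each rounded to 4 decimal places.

joint[0] = (0.0000, 0.0000)  (base)
link 0: phi[0] = 135 = 135 deg
  cos(135 deg) = -0.7071, sin(135 deg) = 0.7071
  joint[1] = (0.0000, 0.0000) + 10.5 * (-0.7071, 0.7071) = (0.0000 + -7.4246, 0.0000 + 7.4246) = (-7.4246, 7.4246)
link 1: phi[1] = 135 + 225 = 360 deg
  cos(360 deg) = 1.0000, sin(360 deg) = -0.0000
  joint[2] = (-7.4246, 7.4246) + 1.9 * (1.0000, -0.0000) = (-7.4246 + 1.9000, 7.4246 + -0.0000) = (-5.5246, 7.4246)
link 2: phi[2] = 135 + 225 + -35 = 325 deg
  cos(325 deg) = 0.8192, sin(325 deg) = -0.5736
  joint[3] = (-5.5246, 7.4246) + 9.6 * (0.8192, -0.5736) = (-5.5246 + 7.8639, 7.4246 + -5.5063) = (2.3392, 1.9183)
End effector: (2.3392, 1.9183)

Answer: 2.3392 1.9183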